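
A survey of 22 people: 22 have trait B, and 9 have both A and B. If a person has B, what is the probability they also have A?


P(A|B) = P(A∩B)/P(B) = (9/22)/(22/22) = 9/22

9/22


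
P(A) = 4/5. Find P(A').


P(A') = 1 - P(A) = 1 - 4/5 = 1/5

1/5


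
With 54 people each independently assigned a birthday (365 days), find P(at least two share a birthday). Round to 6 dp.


P(all different) = prod((365-i)/365 for i=0..53) = 0.016123
P(at least one match) = 1 - 0.016123 = 0.983877

0.983877


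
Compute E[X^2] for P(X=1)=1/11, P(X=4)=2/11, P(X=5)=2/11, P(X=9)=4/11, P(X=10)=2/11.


E[X^2] = sum(g(x)*P(x))
= 1*1/11 + 16*2/11 + 25*2/11 + 81*4/11 + 100*2/11
= 607/11

607/11


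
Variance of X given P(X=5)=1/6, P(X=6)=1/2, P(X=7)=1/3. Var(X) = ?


E[X] = 37/6, E[X^2] = 77/2
Var(X) = E[X^2] - (E[X])^2 = 77/2 - (37/6)^2 = 17/36

17/36


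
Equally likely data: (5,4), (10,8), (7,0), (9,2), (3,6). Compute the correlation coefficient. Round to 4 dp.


Cov(X,Y) = 0.0000, Var(X) = 6.5600, Var(Y) = 8.0000
rho = Cov/(sqrt(VarX)*sqrt(VarY)) = 0.0000

0.0000


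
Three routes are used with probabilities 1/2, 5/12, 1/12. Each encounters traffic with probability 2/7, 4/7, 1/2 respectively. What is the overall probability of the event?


P(A) = P(A|B1)P(B1) + P(A|B2)P(B2) + P(A|B3)P(B3)
= 2/7*1/2 + 4/7*5/12 + 1/2*1/12
= 1/7 + 5/21 + 1/24 = 71/168

71/168


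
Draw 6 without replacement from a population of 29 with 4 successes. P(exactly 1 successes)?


P(X=1) = C(4,1)*C(25,5) / C(29,6)
= 4*53130 / 475020
= 212520/475020 = 506/1131

506/1131


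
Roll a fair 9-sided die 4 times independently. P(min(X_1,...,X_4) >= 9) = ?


P(min >= 9) = P(all X_i >= 9) = (P(X_1 >= 9))^4
= (1/9)^4 = 1/6561

1/6561


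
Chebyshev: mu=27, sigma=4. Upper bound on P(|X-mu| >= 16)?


k = 16/4 = 4
Chebyshev: P(|X-mu| >= k*sigma) <= 1/k^2 = 1/4^2 = 1/16

1/16


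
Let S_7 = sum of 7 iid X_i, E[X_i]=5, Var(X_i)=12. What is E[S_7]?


E[S_n] = n*E[X_1] = 7*5 = 35

35


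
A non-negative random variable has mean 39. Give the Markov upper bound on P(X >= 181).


Markov: P(X >= a) <= E[X]/a
P(X >= 181) <= 39/181

39/181


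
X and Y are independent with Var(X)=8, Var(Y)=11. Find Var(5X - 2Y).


Independence => Cov(X,Y)=0
Var(5X - 2Y) = 5^2*Var(X) + (-2)^2*Var(Y)
= 25*8 + 4*11 = 244

244


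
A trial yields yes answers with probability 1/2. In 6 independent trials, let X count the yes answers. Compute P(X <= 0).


P(X<=0) = P(X=0)
= 1/64
= 1/64

1/64


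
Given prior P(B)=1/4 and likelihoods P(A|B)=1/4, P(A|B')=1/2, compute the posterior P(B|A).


P(A) = P(A|B)P(B) + P(A|B')P(B') = 1/4*1/4 + 1/2*3/4 = 7/16
P(B|A) = P(A|B)P(B)/P(A) = (1/16)/(7/16) = 1/7

1/7


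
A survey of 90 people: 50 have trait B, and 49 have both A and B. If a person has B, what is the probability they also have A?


P(A|B) = P(A∩B)/P(B) = (49/90)/(50/90) = 49/50

49/50


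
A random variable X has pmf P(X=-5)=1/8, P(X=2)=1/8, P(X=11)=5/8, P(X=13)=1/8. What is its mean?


E[X] = sum(x * P(x))
= -5*1/8 + 2*1/8 + 11*5/8 + 13*1/8
= 65/8

65/8


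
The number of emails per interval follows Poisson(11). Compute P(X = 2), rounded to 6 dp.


P(X=2) = e^(-11) * 11^2 / 2!
≈ 0.00001670170079 * 121 / 2
≈ 0.001010

0.001010


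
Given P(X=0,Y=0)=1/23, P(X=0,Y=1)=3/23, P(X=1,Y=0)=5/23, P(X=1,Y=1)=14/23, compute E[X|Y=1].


P(Y=1) = 17/23
E[X|Y=1] = (0*3 + 1*14)/17 = 14/17

14/17


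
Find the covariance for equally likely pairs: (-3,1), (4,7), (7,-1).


E[X]=8/3, E[Y]=7/3, E[XY]=6
Cov(X,Y) = E[XY] - E[X]E[Y] = 6 - 8/3*7/3 = -2/9

-2/9


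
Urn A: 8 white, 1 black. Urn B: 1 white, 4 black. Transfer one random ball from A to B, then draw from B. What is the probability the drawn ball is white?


P(transfer white) = 8/9; P(transfer black) = 1/9
If white transferred: Urn II has 2 white of 6, so P(white|white moved) = 1/3
If black transferred: Urn II has 1 white of 6, so P(white|black moved) = 1/6
By total probability: P(white) = 8/9*1/3 + 1/9*1/6 = 17/54

17/54


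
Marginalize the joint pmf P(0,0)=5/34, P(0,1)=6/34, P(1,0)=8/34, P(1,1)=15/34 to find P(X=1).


P(X=1) = P(1,0)+P(1,1) = 8/34 + 15/34 = 23/34

23/34


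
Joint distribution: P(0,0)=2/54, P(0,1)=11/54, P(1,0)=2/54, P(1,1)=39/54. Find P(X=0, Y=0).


Read from table: P(X=0, Y=0) = 2/54 = 1/27

1/27


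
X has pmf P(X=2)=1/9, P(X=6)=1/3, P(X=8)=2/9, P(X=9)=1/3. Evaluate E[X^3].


E[X^3] = sum(x^3 * P(x))
= 8*1/9 + 216*1/3 + 512*2/9 + 729*1/3
= 1289/3

1289/3


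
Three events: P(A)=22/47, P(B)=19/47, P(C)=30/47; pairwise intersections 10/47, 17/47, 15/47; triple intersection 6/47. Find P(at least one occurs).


P(A∪B∪C) = P(A)+P(B)+P(C) - P(AB)-P(AC)-P(BC) + P(ABC)
= 22/47+19/47+30/47 - 10/47-17/47-15/47 + 6/47
= 35/47

35/47


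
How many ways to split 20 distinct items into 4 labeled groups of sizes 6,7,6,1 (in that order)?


20! = 2432902008176640000
Denominator: 6!=720 * 7!=5040 * 6!=720 * 1!=1
Coefficient = 2432902008176640000 / 2612736000 = 931170240

931170240


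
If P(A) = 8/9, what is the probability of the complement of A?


P(A') = 1 - P(A) = 1 - 8/9 = 1/9

1/9


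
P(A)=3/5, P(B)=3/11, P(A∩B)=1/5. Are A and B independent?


P(A)*P(B) = 3/5*3/11 = 9/55
P(A∩B) = 1/5 != 9/55, so not independent

No, A and B are not independent


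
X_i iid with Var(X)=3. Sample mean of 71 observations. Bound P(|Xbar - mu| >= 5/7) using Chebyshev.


Var(Xbar) = Var(X)/n = 3/71
Chebyshev: P(|Xbar-mu| >= 5/7) <= Var(Xbar)/(5/7)^2 = (3/71)/(25/49) = 147/1775

147/1775


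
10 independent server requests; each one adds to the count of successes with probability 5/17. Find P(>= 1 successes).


P(at least one) = 1 - P(none)
P(none) = (1 - 5/17)^10 = (12/17)^10 = 61917364224/2015993900449
P(at least one) = 1 - 61917364224/2015993900449 = 1954076536225/2015993900449

1954076536225/2015993900449


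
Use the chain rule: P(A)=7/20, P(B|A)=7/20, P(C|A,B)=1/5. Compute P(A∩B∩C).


P(A∩B∩C) = P(A) * P(B|A) * P(C|A∩B)
= 7/20 * 7/20 * 1/5
= 49/400 * 1/5 = 49/2000

49/2000


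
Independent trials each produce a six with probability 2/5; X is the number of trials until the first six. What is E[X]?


For geometric (trials until first success), E[X] = 1/p = 1/(2/5) = 5/2

5/2


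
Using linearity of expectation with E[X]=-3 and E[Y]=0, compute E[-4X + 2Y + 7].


E[-4X + 2Y + 7] = -4*E[X] + 2*E[Y] + 7
= (-4)*(-3) + (2)*(0) + (7)
= 12 + 0 + 7 = 19

19


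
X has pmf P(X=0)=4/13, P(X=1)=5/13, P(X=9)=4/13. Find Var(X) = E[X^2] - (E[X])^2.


E[X] = 41/13, E[X^2] = 329/13
Var(X) = E[X^2] - (E[X])^2 = 329/13 - (41/13)^2 = 2596/169

2596/169


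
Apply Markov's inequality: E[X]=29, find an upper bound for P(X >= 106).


Markov: P(X >= a) <= E[X]/a
P(X >= 106) <= 29/106

29/106


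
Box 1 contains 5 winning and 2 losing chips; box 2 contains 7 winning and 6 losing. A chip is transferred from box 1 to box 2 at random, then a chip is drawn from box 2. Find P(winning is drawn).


P(transfer winning) = 5/7; P(transfer losing) = 2/7
If winning transferred: Urn II has 8 winning of 14, so P(winning|winning moved) = 4/7
If losing transferred: Urn II has 7 winning of 14, so P(winning|losing moved) = 1/2
By total probability: P(winning) = 5/7*4/7 + 2/7*1/2 = 27/49

27/49


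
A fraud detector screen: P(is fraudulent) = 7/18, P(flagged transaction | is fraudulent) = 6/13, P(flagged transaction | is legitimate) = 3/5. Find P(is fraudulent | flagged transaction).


P(A) = P(A|B)P(B) + P(A|B')P(B') = 6/13*7/18 + 3/5*11/18 = 71/130
P(B|A) = P(A|B)P(B)/P(A) = (7/39)/(71/130) = 70/213

70/213


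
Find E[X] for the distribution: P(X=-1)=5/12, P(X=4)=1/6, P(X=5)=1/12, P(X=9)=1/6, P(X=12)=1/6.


E[X] = sum(x * P(x))
= -1*5/12 + 4*1/6 + 5*1/12 + 9*1/6 + 12*1/6
= 25/6

25/6


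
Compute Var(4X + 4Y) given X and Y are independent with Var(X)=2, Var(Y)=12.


Independence => Cov(X,Y)=0
Var(4X + 4Y) = 4^2*Var(X) + 4^2*Var(Y)
= 16*2 + 16*12 = 224

224


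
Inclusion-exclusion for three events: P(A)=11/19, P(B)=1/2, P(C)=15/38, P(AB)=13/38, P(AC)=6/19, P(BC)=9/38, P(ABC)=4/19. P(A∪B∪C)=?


P(A∪B∪C) = P(A)+P(B)+P(C) - P(AB)-P(AC)-P(BC) + P(ABC)
= 11/19+1/2+15/38 - 13/38-6/19-9/38 + 4/19
= 15/19

15/19


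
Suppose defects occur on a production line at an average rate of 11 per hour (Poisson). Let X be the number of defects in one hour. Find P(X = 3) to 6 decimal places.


P(X=3) = e^(-11) * 11^3 / 3!
≈ 0.00001670170079 * 1331 / 6
≈ 0.003705

0.003705


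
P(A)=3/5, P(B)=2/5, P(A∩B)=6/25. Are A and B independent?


P(A)*P(B) = 3/5*2/5 = 6/25
P(A∩B) = 6/25, which equals P(A)P(B), so independent

Yes, A and B are independent


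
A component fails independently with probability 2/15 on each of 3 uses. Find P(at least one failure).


P(at least one) = 1 - P(none)
P(none) = (1 - 2/15)^3 = (13/15)^3 = 2197/3375
P(at least one) = 1 - 2197/3375 = 1178/3375

1178/3375


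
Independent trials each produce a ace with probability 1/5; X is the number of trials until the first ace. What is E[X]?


For geometric (trials until first success), E[X] = 1/p = 1/(1/5) = 5

5


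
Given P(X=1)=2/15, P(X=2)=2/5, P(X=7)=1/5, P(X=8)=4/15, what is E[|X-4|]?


E[|X-4|] = sum(g(x)*P(x))
= 3*2/15 + 2*2/5 + 3*1/5 + 4*4/15
= 43/15

43/15


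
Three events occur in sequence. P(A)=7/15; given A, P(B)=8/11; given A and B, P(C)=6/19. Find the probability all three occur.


P(A∩B∩C) = P(A) * P(B|A) * P(C|A∩B)
= 7/15 * 8/11 * 6/19
= 56/165 * 6/19 = 112/1045

112/1045


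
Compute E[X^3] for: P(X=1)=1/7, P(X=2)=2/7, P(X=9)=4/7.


E[X^3] = sum(x^3 * P(x))
= 1*1/7 + 8*2/7 + 729*4/7
= 419

419


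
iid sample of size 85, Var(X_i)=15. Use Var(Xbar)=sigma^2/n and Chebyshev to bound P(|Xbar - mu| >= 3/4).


Var(Xbar) = Var(X)/n = 15/85
Chebyshev: P(|Xbar-mu| >= 3/4) <= Var(Xbar)/(3/4)^2 = (3/17)/(9/16) = 16/51

16/51


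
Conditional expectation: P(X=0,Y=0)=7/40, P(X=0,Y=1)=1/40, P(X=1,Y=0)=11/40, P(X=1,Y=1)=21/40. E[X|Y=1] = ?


P(Y=1) = 22/40
E[X|Y=1] = (0*1 + 1*21)/22 = 21/22

21/22


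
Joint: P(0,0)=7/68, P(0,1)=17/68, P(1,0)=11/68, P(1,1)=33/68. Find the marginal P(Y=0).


P(Y=0) = P(0,0)+P(1,0) = 7/68 + 11/68 = 18/68 = 9/34

9/34


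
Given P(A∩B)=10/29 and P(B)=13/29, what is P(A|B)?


P(A|B) = P(A∩B)/P(B) = (30/87)/(39/87) = 30/39 = 10/13

10/13


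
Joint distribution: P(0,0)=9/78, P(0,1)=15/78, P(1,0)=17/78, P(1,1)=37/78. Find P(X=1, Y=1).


Read from table: P(X=1, Y=1) = 37/78

37/78


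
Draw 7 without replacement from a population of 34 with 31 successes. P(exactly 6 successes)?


P(X=6) = C(31,6)*C(3,1) / C(34,7)
= 736281*3 / 5379616
= 2208843/5379616 = 2457/5984

2457/5984


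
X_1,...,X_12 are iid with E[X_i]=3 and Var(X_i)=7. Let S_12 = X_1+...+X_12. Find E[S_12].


E[S_n] = n*E[X_1] = 12*3 = 36

36


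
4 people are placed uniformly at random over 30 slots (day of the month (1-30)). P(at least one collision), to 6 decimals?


P(all different) = prod((30-i)/30 for i=0..3) = 0.812000
P(at least one match) = 1 - 0.812000 = 0.188000

0.188000


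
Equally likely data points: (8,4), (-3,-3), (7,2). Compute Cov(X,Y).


E[X]=4, E[Y]=1, E[XY]=55/3
Cov(X,Y) = E[XY] - E[X]E[Y] = 55/3 - 4*1 = 43/3

43/3


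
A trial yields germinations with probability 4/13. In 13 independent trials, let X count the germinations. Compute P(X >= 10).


P(X>=10) = P(X=10) + P(X=11) + P(X=12) + P(X=13)
= 16817061888/23298085122481 + 2038431744/23298085122481 + 150994944/23298085122481 + 67108864/302875106592253
= 247151460352/302875106592253

247151460352/302875106592253


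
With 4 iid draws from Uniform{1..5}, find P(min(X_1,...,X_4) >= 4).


P(min >= 4) = P(all X_i >= 4) = (P(X_1 >= 4))^4
= (2/5)^4 = 16/625

16/625


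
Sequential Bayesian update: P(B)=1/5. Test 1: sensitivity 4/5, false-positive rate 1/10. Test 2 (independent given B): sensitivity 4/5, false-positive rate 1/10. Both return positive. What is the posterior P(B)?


After test 1: P(+) = 4/5*1/5 + 1/10*4/5 = 6/25
P(B|+) = (4/25)/(6/25) = 2/3
After test 2 (use post1 as new prior): P(+) = 4/5*2/3 + 1/10*1/3 = 17/30
P(B|+,+) = (8/15)/(17/30) = 16/17

16/17


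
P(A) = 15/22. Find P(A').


P(A') = 1 - P(A) = 1 - 15/22 = 7/22

7/22


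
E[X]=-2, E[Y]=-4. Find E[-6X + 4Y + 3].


E[-6X + 4Y + 3] = -6*E[X] + 4*E[Y] + 3
= (-6)*(-2) + (4)*(-4) + (3)
= 12 - 16 + 3 = -1

-1


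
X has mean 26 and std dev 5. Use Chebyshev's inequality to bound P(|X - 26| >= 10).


k = 10/5 = 2
Chebyshev: P(|X-mu| >= k*sigma) <= 1/k^2 = 1/2^2 = 1/4

1/4


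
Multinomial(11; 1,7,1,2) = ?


11! = 39916800
Denominator: 1!=1 * 7!=5040 * 1!=1 * 2!=2
Coefficient = 39916800 / 10080 = 3960

3960


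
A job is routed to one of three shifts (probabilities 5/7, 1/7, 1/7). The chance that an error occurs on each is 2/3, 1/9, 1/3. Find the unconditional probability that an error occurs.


P(A) = P(A|B1)P(B1) + P(A|B2)P(B2) + P(A|B3)P(B3)
= 2/3*5/7 + 1/9*1/7 + 1/3*1/7
= 10/21 + 1/63 + 1/21 = 34/63

34/63


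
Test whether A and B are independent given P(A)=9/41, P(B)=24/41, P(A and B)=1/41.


P(A)*P(B) = 9/41*24/41 = 216/1681
P(A∩B) = 1/41 != 216/1681, so not independent

No, A and B are not independent


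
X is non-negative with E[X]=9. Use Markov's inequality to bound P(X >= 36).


Markov: P(X >= a) <= E[X]/a
P(X >= 36) <= 9/36 = 1/4

1/4


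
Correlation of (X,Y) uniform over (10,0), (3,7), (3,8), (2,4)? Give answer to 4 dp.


Cov(X,Y) = -8.1250, Var(X) = 10.2500, Var(Y) = 9.6875
rho = Cov/(sqrt(VarX)*sqrt(VarY)) = -0.8154

-0.8154


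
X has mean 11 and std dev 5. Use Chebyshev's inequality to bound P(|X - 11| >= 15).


k = 15/5 = 3
Chebyshev: P(|X-mu| >= k*sigma) <= 1/k^2 = 1/3^2 = 1/9

1/9


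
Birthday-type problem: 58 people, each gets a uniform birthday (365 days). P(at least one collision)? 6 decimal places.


P(all different) = prod((365-i)/365 for i=0..57) = 0.008335
P(at least one match) = 1 - 0.008335 = 0.991665

0.991665


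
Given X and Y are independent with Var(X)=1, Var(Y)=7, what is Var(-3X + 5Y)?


Independence => Cov(X,Y)=0
Var(-3X + 5Y) = (-3)^2*Var(X) + 5^2*Var(Y)
= 9*1 + 25*7 = 184

184


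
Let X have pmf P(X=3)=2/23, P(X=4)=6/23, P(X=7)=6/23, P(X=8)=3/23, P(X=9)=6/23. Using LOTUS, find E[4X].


E[4X] = sum(g(x)*P(x))
= 12*2/23 + 16*6/23 + 28*6/23 + 32*3/23 + 36*6/23
= 600/23

600/23


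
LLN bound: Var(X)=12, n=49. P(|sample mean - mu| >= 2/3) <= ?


Var(Xbar) = Var(X)/n = 12/49
Chebyshev: P(|Xbar-mu| >= 2/3) <= Var(Xbar)/(2/3)^2 = (12/49)/(4/9) = 27/49

27/49


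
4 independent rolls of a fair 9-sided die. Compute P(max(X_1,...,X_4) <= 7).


P(max <= 7) = P(all X_i <= 7) = (P(X_1 <= 7))^4
= (7/9)^4 = 2401/6561

2401/6561


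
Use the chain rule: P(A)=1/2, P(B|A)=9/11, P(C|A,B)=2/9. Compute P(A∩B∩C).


P(A∩B∩C) = P(A) * P(B|A) * P(C|A∩B)
= 1/2 * 9/11 * 2/9
= 9/22 * 2/9 = 1/11

1/11


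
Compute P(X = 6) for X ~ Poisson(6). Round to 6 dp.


P(X=6) = e^(-6) * 6^6 / 6!
≈ 0.002478752177 * 46656 / 720
≈ 0.160623

0.160623


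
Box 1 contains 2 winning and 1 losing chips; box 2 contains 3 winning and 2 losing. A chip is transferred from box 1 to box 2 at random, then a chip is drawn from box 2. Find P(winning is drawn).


P(transfer winning) = 2/3; P(transfer losing) = 1/3
If winning transferred: Urn II has 4 winning of 6, so P(winning|winning moved) = 2/3
If losing transferred: Urn II has 3 winning of 6, so P(winning|losing moved) = 1/2
By total probability: P(winning) = 2/3*2/3 + 1/3*1/2 = 11/18

11/18


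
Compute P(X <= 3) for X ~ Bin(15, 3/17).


P(X<=3) = P(X=0) + P(X=1) + P(X=2) + P(X=3)
= 155568095557812224/2862423051509815793 + 500040307150110720/2862423051509815793 + 750060460725166080/2862423051509815793 + 696484713530511360/2862423051509815793
= 2102153576963600384/2862423051509815793

2102153576963600384/2862423051509815793


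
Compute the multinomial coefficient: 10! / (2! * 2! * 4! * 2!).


10! = 3628800
Denominator: 2!=2 * 2!=2 * 4!=24 * 2!=2
Coefficient = 3628800 / 192 = 18900

18900


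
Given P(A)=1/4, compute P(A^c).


P(A') = 1 - P(A) = 1 - 1/4 = 3/4

3/4


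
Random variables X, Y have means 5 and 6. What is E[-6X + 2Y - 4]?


E[-6X + 2Y - 4] = -6*E[X] + 2*E[Y] - 4
= (-6)*(5) + (2)*(6) + (-4)
= -30 + 12 - 4 = -22

-22


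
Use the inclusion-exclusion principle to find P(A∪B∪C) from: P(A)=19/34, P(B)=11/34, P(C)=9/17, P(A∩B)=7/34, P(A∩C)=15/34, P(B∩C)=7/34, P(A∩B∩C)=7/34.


P(A∪B∪C) = P(A)+P(B)+P(C) - P(AB)-P(AC)-P(BC) + P(ABC)
= 19/34+11/34+9/17 - 7/34-15/34-7/34 + 7/34
= 13/17

13/17


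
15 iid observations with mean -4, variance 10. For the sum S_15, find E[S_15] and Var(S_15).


E[S_n] = n*mu = 15*-4 = -60
Var(S_n) = n*sigma^2 = 15*10 = 150

E[S_15]=-60, Var(S_15)=150


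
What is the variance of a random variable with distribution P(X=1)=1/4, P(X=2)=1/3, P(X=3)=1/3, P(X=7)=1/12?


E[X] = 5/2, E[X^2] = 26/3
Var(X) = E[X^2] - (E[X])^2 = 26/3 - (5/2)^2 = 29/12

29/12


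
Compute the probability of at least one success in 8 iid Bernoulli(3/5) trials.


P(at least one) = 1 - P(none)
P(none) = (1 - 3/5)^8 = (2/5)^8 = 256/390625
P(at least one) = 1 - 256/390625 = 390369/390625

390369/390625


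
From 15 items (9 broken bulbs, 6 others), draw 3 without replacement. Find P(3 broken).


P(X=3) = C(9,3)*C(6,0) / C(15,3)
= 84*1 / 455
= 84/455 = 12/65

12/65


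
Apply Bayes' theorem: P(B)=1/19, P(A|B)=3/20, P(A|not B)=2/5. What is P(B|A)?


P(A) = P(A|B)P(B) + P(A|B')P(B') = 3/20*1/19 + 2/5*18/19 = 147/380
P(B|A) = P(A|B)P(B)/P(A) = (3/380)/(147/380) = 1/49

1/49


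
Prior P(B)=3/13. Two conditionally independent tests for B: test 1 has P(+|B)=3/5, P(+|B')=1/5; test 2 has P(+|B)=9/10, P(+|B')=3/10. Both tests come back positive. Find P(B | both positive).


After test 1: P(+) = 3/5*3/13 + 1/5*10/13 = 19/65
P(B|+) = (9/65)/(19/65) = 9/19
After test 2 (use post1 as new prior): P(+) = 9/10*9/19 + 3/10*10/19 = 111/190
P(B|+,+) = (81/190)/(111/190) = 27/37

27/37


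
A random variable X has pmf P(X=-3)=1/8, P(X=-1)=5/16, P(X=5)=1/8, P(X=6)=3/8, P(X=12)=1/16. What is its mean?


E[X] = sum(x * P(x))
= -3*1/8 - 1*5/16 + 5*1/8 + 6*3/8 + 12*1/16
= 47/16

47/16


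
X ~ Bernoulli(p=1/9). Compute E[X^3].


For Bernoulli: X in {0,1}
E[X^3] = 0^3*(1-1/9) + 1^3*1/9 = 1/9

1/9


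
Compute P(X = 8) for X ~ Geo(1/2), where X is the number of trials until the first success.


P(X=8) = (1-p)^7 * p = (1/2)^7 * 1/2
= 1/128 * 1/2 = 1/256

1/256


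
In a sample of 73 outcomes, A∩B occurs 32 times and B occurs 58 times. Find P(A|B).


P(A|B) = P(A∩B)/P(B) = (32/73)/(58/73) = 32/58 = 16/29

16/29


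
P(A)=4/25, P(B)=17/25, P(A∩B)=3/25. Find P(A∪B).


P(A∪B) = P(A) + P(B) - P(A∩B)
= 4/25 + 17/25 - 3/25 = 18/25

18/25


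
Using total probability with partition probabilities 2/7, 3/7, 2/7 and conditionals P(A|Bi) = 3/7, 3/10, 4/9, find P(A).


P(A) = P(A|B1)P(B1) + P(A|B2)P(B2) + P(A|B3)P(B3)
= 3/7*2/7 + 3/10*3/7 + 4/9*2/7
= 6/49 + 9/70 + 8/63 = 1667/4410

1667/4410


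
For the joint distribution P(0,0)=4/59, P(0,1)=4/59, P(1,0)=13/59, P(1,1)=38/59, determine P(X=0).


P(X=0) = P(0,0)+P(0,1) = 4/59 + 4/59 = 8/59

8/59


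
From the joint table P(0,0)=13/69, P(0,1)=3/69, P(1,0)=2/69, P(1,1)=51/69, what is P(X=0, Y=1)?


Read from table: P(X=0, Y=1) = 3/69 = 1/23

1/23


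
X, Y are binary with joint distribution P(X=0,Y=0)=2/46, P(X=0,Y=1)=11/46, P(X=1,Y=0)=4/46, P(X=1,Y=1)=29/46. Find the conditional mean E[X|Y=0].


P(Y=0) = 6/46
E[X|Y=0] = (0*2 + 1*4)/6 = 4/6 = 2/3

2/3


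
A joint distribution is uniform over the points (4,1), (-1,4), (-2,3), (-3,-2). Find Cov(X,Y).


E[X]=-1/2, E[Y]=3/2, E[XY]=0
Cov(X,Y) = E[XY] - E[X]E[Y] = 0 + 1/2*3/2 = 3/4

3/4


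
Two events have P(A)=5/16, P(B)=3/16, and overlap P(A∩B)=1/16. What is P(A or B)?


P(A∪B) = P(A) + P(B) - P(A∩B)
= 5/16 + 3/16 - 1/16 = 7/16

7/16


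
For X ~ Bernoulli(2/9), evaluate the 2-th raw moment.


For Bernoulli: X in {0,1}
E[X^2] = 0^2*(1-2/9) + 1^2*2/9 = 2/9

2/9


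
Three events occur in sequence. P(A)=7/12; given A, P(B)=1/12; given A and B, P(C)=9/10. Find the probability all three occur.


P(A∩B∩C) = P(A) * P(B|A) * P(C|A∩B)
= 7/12 * 1/12 * 9/10
= 7/144 * 9/10 = 7/160

7/160


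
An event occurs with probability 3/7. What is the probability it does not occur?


P(A') = 1 - P(A) = 1 - 3/7 = 4/7

4/7


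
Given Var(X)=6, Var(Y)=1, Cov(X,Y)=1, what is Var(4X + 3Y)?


Var(4X + 3Y) = 4^2*Var(X) + 3^2*Var(Y) + 2*4*3*Cov(X,Y)
= 16*6 + 9*1 + 24*1
= 96 + 9 + 24 = 129

129


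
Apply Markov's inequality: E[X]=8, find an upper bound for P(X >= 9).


Markov: P(X >= a) <= E[X]/a
P(X >= 9) <= 8/9

8/9


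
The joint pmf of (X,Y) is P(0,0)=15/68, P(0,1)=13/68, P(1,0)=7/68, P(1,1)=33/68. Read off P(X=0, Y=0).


Read from table: P(X=0, Y=0) = 15/68

15/68


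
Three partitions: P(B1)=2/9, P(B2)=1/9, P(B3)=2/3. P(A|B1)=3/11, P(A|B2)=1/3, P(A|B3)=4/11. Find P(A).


P(A) = P(A|B1)P(B1) + P(A|B2)P(B2) + P(A|B3)P(B3)
= 3/11*2/9 + 1/3*1/9 + 4/11*2/3
= 2/33 + 1/27 + 8/33 = 101/297

101/297


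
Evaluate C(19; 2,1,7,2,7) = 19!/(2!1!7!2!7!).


19! = 121645100408832000
Denominator: 2!=2 * 1!=1 * 7!=5040 * 2!=2 * 7!=5040
Coefficient = 121645100408832000 / 101606400 = 1197218880

1197218880


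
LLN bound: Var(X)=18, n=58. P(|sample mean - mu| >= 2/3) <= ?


Var(Xbar) = Var(X)/n = 18/58
Chebyshev: P(|Xbar-mu| >= 2/3) <= Var(Xbar)/(2/3)^2 = (9/29)/(4/9) = 81/116

81/116


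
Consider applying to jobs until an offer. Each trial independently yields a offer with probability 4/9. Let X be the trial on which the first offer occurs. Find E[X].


For geometric (trials until first success), E[X] = 1/p = 1/(4/9) = 9/4

9/4


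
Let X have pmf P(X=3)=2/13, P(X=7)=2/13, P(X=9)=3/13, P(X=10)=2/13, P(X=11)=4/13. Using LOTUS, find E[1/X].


E[1/X] = sum(g(x)*P(x))
= 1/3*2/13 + 1/7*2/13 + 1/9*3/13 + 1/10*2/13 + 1/11*4/13
= 712/5005

712/5005


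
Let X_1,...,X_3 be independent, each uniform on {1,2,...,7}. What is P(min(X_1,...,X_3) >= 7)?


P(min >= 7) = P(all X_i >= 7) = (P(X_1 >= 7))^3
= (1/7)^3 = 1/343

1/343


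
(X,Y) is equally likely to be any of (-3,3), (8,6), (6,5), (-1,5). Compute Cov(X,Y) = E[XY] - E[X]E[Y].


E[X]=5/2, E[Y]=19/4, E[XY]=16
Cov(X,Y) = E[XY] - E[X]E[Y] = 16 - 5/2*19/4 = 33/8

33/8


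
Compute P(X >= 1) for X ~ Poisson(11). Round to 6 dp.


P(X>=1) = 1 - P(X<=0) = 1 - (e^(-11)*11^0/0!)
≈ 1 - 0.0000167017 = 0.9999832983
≈ 0.999983

0.999983


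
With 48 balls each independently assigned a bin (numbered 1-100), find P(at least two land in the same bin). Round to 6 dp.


P(all different) = prod((100-i)/100 for i=0..47) = 0.000001
P(at least one match) = 1 - 0.000001 = 0.999999

0.999999


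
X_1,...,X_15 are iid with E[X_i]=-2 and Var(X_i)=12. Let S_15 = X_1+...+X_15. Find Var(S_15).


By independence, Var(S_n) = n*Var(X_1) = 15*12 = 180

180


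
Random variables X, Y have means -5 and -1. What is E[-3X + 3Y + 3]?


E[-3X + 3Y + 3] = -3*E[X] + 3*E[Y] + 3
= (-3)*(-5) + (3)*(-1) + (3)
= 15 - 3 + 3 = 15

15


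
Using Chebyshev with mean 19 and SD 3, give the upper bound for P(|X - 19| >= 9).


k = 9/3 = 3
Chebyshev: P(|X-mu| >= k*sigma) <= 1/k^2 = 1/3^2 = 1/9

1/9


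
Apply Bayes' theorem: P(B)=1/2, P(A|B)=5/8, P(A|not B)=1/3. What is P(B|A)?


P(A) = P(A|B)P(B) + P(A|B')P(B') = 5/8*1/2 + 1/3*1/2 = 23/48
P(B|A) = P(A|B)P(B)/P(A) = (5/16)/(23/48) = 15/23

15/23


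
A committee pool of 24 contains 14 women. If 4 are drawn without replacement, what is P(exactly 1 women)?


P(X=1) = C(14,1)*C(10,3) / C(24,4)
= 14*120 / 10626
= 1680/10626 = 40/253

40/253


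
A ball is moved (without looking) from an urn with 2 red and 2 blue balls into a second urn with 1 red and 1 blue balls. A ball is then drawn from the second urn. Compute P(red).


P(transfer red) = 2/4 = 1/2; P(transfer blue) = 1/2
If red transferred: Urn II has 2 red of 3, so P(red|red moved) = 2/3
If blue transferred: Urn II has 1 red of 3, so P(red|blue moved) = 1/3
By total probability: P(red) = 1/2*2/3 + 1/2*1/3 = 1/2

1/2


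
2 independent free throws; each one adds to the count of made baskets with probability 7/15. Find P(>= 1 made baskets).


P(at least one) = 1 - P(none)
P(none) = (1 - 7/15)^2 = (8/15)^2 = 64/225
P(at least one) = 1 - 64/225 = 161/225

161/225


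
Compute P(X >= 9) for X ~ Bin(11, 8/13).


P(X>=9) = P(X=9) + P(X=10) + P(X=11)
= 184549376000/1792160394037 + 59055800320/1792160394037 + 8589934592/1792160394037
= 252195110912/1792160394037

252195110912/1792160394037


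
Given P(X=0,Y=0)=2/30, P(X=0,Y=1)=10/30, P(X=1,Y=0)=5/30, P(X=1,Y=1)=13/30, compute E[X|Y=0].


P(Y=0) = 7/30
E[X|Y=0] = (0*2 + 1*5)/7 = 5/7

5/7


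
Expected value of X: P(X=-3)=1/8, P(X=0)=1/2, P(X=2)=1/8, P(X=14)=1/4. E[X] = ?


E[X] = sum(x * P(x))
= -3*1/8 + 0*1/2 + 2*1/8 + 14*1/4
= 27/8

27/8


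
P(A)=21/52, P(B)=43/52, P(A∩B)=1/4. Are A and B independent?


P(A)*P(B) = 21/52*43/52 = 903/2704
P(A∩B) = 1/4 != 903/2704, so not independent

No, A and B are not independent


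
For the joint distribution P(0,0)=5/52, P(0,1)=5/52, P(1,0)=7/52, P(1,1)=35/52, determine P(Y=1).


P(Y=1) = P(0,1)+P(1,1) = 5/52 + 35/52 = 40/52 = 10/13

10/13


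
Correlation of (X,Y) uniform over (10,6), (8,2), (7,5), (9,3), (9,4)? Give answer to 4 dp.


Cov(X,Y) = 0.4000, Var(X) = 1.0400, Var(Y) = 2.0000
rho = Cov/(sqrt(VarX)*sqrt(VarY)) = 0.2774

0.2774


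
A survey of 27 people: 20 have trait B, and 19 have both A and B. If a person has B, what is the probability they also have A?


P(A|B) = P(A∩B)/P(B) = (19/27)/(20/27) = 19/20

19/20


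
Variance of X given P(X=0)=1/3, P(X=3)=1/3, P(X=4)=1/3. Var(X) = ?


E[X] = 7/3, E[X^2] = 25/3
Var(X) = E[X^2] - (E[X])^2 = 25/3 - (7/3)^2 = 26/9

26/9


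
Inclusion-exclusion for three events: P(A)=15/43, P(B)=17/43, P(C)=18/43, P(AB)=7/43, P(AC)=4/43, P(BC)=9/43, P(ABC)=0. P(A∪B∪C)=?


P(A∪B∪C) = P(A)+P(B)+P(C) - P(AB)-P(AC)-P(BC) + P(ABC)
= 15/43+17/43+18/43 - 7/43-4/43-9/43 + 0
= 30/43

30/43


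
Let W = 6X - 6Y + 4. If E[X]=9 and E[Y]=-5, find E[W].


E[6X - 6Y + 4] = 6*E[X] - 6*E[Y] + 4
= (6)*(9) + (-6)*(-5) + (4)
= 54 + 30 + 4 = 88

88


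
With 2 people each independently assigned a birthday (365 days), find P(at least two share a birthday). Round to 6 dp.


P(all different) = prod((365-i)/365 for i=0..1) = 0.997260
P(at least one match) = 1 - 0.997260 = 0.002740

0.002740


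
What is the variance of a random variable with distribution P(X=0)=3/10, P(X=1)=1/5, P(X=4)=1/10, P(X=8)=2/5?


E[X] = 19/5, E[X^2] = 137/5
Var(X) = E[X^2] - (E[X])^2 = 137/5 - (19/5)^2 = 324/25

324/25


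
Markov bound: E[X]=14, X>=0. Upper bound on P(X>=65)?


Markov: P(X >= a) <= E[X]/a
P(X >= 65) <= 14/65

14/65


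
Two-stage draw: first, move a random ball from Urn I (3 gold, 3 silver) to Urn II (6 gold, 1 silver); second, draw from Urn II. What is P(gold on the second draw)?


P(transfer gold) = 3/6 = 1/2; P(transfer silver) = 1/2
If gold transferred: Urn II has 7 gold of 8, so P(gold|gold moved) = 7/8
If silver transferred: Urn II has 6 gold of 8, so P(gold|silver moved) = 3/4
By total probability: P(gold) = 1/2*7/8 + 1/2*3/4 = 13/16

13/16


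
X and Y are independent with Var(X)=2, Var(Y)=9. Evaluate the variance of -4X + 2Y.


Independence => Cov(X,Y)=0
Var(-4X + 2Y) = (-4)^2*Var(X) + 2^2*Var(Y)
= 16*2 + 4*9 = 68

68


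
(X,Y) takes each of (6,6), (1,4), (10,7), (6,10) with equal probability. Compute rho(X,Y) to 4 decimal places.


Cov(X,Y) = 3.6875, Var(X) = 10.1875, Var(Y) = 4.6875
rho = Cov/(sqrt(VarX)*sqrt(VarY)) = 0.5336

0.5336


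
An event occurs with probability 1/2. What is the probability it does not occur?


P(A') = 1 - P(A) = 1 - 1/2 = 1/2

1/2


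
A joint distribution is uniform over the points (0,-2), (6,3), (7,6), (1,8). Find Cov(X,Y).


E[X]=7/2, E[Y]=15/4, E[XY]=17
Cov(X,Y) = E[XY] - E[X]E[Y] = 17 - 7/2*15/4 = 31/8

31/8


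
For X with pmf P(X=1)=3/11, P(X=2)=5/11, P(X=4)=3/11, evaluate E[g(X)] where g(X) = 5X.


E[5X] = sum(g(x)*P(x))
= 5*3/11 + 10*5/11 + 20*3/11
= 125/11

125/11


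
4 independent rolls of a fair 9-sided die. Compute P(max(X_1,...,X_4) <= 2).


P(max <= 2) = P(all X_i <= 2) = (P(X_1 <= 2))^4
= (2/9)^4 = 16/6561

16/6561


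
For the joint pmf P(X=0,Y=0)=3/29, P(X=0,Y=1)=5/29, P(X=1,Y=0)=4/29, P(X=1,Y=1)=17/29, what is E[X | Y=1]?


P(Y=1) = 22/29
E[X|Y=1] = (0*5 + 1*17)/22 = 17/22

17/22


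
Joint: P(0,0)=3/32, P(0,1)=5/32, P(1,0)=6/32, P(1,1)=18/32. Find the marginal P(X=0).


P(X=0) = P(0,0)+P(0,1) = 3/32 + 5/32 = 8/32 = 1/4

1/4


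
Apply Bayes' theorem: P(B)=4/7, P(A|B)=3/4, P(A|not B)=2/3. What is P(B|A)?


P(A) = P(A|B)P(B) + P(A|B')P(B') = 3/4*4/7 + 2/3*3/7 = 5/7
P(B|A) = P(A|B)P(B)/P(A) = (3/7)/(5/7) = 3/5

3/5


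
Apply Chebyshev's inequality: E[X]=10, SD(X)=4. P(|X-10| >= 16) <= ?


k = 16/4 = 4
Chebyshev: P(|X-mu| >= k*sigma) <= 1/k^2 = 1/4^2 = 1/16

1/16


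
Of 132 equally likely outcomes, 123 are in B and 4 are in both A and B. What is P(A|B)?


P(A|B) = P(A∩B)/P(B) = (4/132)/(123/132) = 4/123

4/123


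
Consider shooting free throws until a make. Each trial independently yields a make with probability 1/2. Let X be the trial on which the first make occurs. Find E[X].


For geometric (trials until first success), E[X] = 1/p = 1/(1/2) = 2

2


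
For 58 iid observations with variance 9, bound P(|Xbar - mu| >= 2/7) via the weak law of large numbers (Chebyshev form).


Var(Xbar) = Var(X)/n = 9/58
Chebyshev: P(|Xbar-mu| >= 2/7) <= Var(Xbar)/(2/7)^2 = (9/58)/(4/49) = 441/232
Bound exceeds 1, so trivial bound: 1

1


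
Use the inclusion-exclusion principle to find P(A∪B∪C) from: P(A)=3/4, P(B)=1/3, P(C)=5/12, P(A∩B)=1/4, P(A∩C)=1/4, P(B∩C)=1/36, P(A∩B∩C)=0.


P(A∪B∪C) = P(A)+P(B)+P(C) - P(AB)-P(AC)-P(BC) + P(ABC)
= 3/4+1/3+5/12 - 1/4-1/4-1/36 + 0
= 35/36

35/36


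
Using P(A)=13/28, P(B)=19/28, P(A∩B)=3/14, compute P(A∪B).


P(A∪B) = P(A) + P(B) - P(A∩B)
= 13/28 + 19/28 - 3/14 = 13/14

13/14


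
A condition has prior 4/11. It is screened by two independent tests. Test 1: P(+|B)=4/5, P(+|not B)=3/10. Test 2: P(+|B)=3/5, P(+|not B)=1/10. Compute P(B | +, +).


After test 1: P(+) = 4/5*4/11 + 3/10*7/11 = 53/110
P(B|+) = (16/55)/(53/110) = 32/53
After test 2 (use post1 as new prior): P(+) = 3/5*32/53 + 1/10*21/53 = 213/530
P(B|+,+) = (96/265)/(213/530) = 64/71

64/71


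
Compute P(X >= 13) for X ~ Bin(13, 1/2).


P(X>=13) = P(X=13)
= 1/8192
= 1/8192

1/8192


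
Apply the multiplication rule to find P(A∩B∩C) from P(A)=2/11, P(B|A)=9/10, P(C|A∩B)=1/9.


P(A∩B∩C) = P(A) * P(B|A) * P(C|A∩B)
= 2/11 * 9/10 * 1/9
= 9/55 * 1/9 = 1/55

1/55


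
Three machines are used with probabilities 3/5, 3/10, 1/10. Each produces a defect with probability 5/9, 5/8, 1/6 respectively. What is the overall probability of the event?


P(A) = P(A|B1)P(B1) + P(A|B2)P(B2) + P(A|B3)P(B3)
= 5/9*3/5 + 5/8*3/10 + 1/6*1/10
= 1/3 + 3/16 + 1/60 = 43/80

43/80


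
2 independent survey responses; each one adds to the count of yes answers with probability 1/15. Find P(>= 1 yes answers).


P(at least one) = 1 - P(none)
P(none) = (1 - 1/15)^2 = (14/15)^2 = 196/225
P(at least one) = 1 - 196/225 = 29/225

29/225


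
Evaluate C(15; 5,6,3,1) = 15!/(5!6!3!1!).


15! = 1307674368000
Denominator: 5!=120 * 6!=720 * 3!=6 * 1!=1
Coefficient = 1307674368000 / 518400 = 2522520

2522520


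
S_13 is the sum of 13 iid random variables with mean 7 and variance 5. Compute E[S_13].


E[S_n] = n*E[X_1] = 13*7 = 91

91


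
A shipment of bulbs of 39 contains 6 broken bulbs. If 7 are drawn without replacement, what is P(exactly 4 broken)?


P(X=4) = C(6,4)*C(33,3) / C(39,7)
= 15*5456 / 15380937
= 81840/15380937 = 2480/466089

2480/466089


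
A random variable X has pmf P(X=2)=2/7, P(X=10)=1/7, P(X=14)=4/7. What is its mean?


E[X] = sum(x * P(x))
= 2*2/7 + 10*1/7 + 14*4/7
= 10

10


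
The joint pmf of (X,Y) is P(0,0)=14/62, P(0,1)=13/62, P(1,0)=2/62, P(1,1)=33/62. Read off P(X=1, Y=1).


Read from table: P(X=1, Y=1) = 33/62

33/62


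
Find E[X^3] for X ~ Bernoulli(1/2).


For Bernoulli: X in {0,1}
E[X^3] = 0^3*(1-1/2) + 1^3*1/2 = 1/2

1/2


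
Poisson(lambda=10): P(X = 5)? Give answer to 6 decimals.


P(X=5) = e^(-10) * 10^5 / 5!
≈ 0.00004539992976 * 100000 / 120
≈ 0.037833

0.037833


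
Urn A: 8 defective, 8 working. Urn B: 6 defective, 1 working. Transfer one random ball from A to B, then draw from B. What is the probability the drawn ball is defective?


P(transfer defective) = 8/16 = 1/2; P(transfer working) = 1/2
If defective transferred: Urn II has 7 defective of 8, so P(defective|defective moved) = 7/8
If working transferred: Urn II has 6 defective of 8, so P(defective|working moved) = 3/4
By total probability: P(defective) = 1/2*7/8 + 1/2*3/4 = 13/16

13/16


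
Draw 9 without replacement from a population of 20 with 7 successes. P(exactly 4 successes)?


P(X=4) = C(7,4)*C(13,5) / C(20,9)
= 35*1287 / 167960
= 45045/167960 = 693/2584

693/2584


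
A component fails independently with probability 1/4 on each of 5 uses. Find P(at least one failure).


P(at least one) = 1 - P(none)
P(none) = (1 - 1/4)^5 = (3/4)^5 = 243/1024
P(at least one) = 1 - 243/1024 = 781/1024

781/1024


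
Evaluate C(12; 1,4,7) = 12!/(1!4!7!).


12! = 479001600
Denominator: 1!=1 * 4!=24 * 7!=5040
Coefficient = 479001600 / 120960 = 3960

3960


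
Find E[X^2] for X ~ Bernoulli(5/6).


For Bernoulli: X in {0,1}
E[X^2] = 0^2*(1-5/6) + 1^2*5/6 = 5/6

5/6


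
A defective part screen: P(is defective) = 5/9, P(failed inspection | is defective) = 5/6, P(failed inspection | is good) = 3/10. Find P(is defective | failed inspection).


P(A) = P(A|B)P(B) + P(A|B')P(B') = 5/6*5/9 + 3/10*4/9 = 161/270
P(B|A) = P(A|B)P(B)/P(A) = (25/54)/(161/270) = 125/161

125/161


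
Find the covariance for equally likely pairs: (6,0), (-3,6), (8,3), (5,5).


E[X]=4, E[Y]=7/2, E[XY]=31/4
Cov(X,Y) = E[XY] - E[X]E[Y] = 31/4 - 4*7/2 = -25/4

-25/4


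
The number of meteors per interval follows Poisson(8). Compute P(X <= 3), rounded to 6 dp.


P(X<=3) = e^(-8)*8^0/0! + e^(-8)*8^1/1! + e^(-8)*8^2/2! + e^(-8)*8^3/3!
≈ 0.0003354626 + 0.0026837010 + 0.0107348041 + 0.0286261442
= 0.0423801119
≈ 0.042380

0.042380


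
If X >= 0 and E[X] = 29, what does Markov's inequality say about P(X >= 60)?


Markov: P(X >= a) <= E[X]/a
P(X >= 60) <= 29/60

29/60


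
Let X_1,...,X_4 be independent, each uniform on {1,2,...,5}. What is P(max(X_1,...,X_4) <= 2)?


P(max <= 2) = P(all X_i <= 2) = (P(X_1 <= 2))^4
= (2/5)^4 = 16/625

16/625


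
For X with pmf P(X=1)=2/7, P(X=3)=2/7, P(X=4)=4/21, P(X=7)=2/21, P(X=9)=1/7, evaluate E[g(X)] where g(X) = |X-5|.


E[|X-5|] = sum(g(x)*P(x))
= 4*2/7 + 2*2/7 + 1*4/21 + 2*2/21 + 4*1/7
= 8/3

8/3


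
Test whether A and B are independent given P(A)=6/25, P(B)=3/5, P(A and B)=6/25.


P(A)*P(B) = 6/25*3/5 = 18/125
P(A∩B) = 6/25 != 18/125, so not independent

No, A and B are not independent


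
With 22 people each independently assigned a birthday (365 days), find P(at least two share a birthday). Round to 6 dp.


P(all different) = prod((365-i)/365 for i=0..21) = 0.524305
P(at least one match) = 1 - 0.524305 = 0.475695

0.475695


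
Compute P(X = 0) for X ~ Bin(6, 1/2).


P(X=0) = C(6,0) * p^0 * (1-p)^6
= 1 * 1 * 1/64
= 1/64

1/64


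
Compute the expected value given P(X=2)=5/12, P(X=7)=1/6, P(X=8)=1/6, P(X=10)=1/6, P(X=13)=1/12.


E[X] = sum(x * P(x))
= 2*5/12 + 7*1/6 + 8*1/6 + 10*1/6 + 13*1/12
= 73/12

73/12


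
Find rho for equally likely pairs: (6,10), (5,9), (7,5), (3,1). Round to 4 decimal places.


Cov(X,Y) = 2.9375, Var(X) = 2.1875, Var(Y) = 12.6875
rho = Cov/(sqrt(VarX)*sqrt(VarY)) = 0.5576

0.5576


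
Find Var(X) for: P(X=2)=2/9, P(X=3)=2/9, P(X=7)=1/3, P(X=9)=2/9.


E[X] = 49/9, E[X^2] = 335/9
Var(X) = E[X^2] - (E[X])^2 = 335/9 - (49/9)^2 = 614/81

614/81


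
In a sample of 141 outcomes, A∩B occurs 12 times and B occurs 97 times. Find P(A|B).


P(A|B) = P(A∩B)/P(B) = (12/141)/(97/141) = 12/97

12/97


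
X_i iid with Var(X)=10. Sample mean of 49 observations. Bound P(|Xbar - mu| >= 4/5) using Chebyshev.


Var(Xbar) = Var(X)/n = 10/49
Chebyshev: P(|Xbar-mu| >= 4/5) <= Var(Xbar)/(4/5)^2 = (10/49)/(16/25) = 125/392

125/392


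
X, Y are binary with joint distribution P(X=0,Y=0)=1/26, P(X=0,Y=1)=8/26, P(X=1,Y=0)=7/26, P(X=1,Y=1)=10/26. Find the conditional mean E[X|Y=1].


P(Y=1) = 18/26
E[X|Y=1] = (0*8 + 1*10)/18 = 10/18 = 5/9

5/9


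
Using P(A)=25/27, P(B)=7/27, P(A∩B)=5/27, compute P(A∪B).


P(A∪B) = P(A) + P(B) - P(A∩B)
= 25/27 + 7/27 - 5/27 = 1

1


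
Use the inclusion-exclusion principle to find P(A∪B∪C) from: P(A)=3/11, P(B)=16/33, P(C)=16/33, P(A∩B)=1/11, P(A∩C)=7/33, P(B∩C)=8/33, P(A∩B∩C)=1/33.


P(A∪B∪C) = P(A)+P(B)+P(C) - P(AB)-P(AC)-P(BC) + P(ABC)
= 3/11+16/33+16/33 - 1/11-7/33-8/33 + 1/33
= 8/11

8/11


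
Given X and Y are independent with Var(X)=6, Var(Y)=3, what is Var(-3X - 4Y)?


Independence => Cov(X,Y)=0
Var(-3X - 4Y) = (-3)^2*Var(X) + (-4)^2*Var(Y)
= 9*6 + 16*3 = 102

102


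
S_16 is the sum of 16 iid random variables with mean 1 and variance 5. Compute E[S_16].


E[S_n] = n*E[X_1] = 16*1 = 16

16


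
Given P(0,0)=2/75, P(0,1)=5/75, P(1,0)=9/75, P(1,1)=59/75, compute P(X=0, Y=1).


Read from table: P(X=0, Y=1) = 5/75 = 1/15

1/15


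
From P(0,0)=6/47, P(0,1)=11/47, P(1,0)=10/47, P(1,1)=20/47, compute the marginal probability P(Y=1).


P(Y=1) = P(0,1)+P(1,1) = 11/47 + 20/47 = 31/47

31/47


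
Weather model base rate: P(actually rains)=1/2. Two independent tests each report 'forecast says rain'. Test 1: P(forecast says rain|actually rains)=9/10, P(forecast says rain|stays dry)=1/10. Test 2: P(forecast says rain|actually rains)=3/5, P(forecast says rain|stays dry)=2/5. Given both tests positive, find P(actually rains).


After test 1: P(+) = 9/10*1/2 + 1/10*1/2 = 1/2
P(B|+) = (9/20)/(1/2) = 9/10
After test 2 (use post1 as new prior): P(+) = 3/5*9/10 + 2/5*1/10 = 29/50
P(B|+,+) = (27/50)/(29/50) = 27/29

27/29


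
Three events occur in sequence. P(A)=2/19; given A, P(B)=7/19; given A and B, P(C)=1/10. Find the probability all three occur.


P(A∩B∩C) = P(A) * P(B|A) * P(C|A∩B)
= 2/19 * 7/19 * 1/10
= 14/361 * 1/10 = 7/1805

7/1805


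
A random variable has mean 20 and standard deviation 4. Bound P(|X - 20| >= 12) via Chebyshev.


k = 12/4 = 3
Chebyshev: P(|X-mu| >= k*sigma) <= 1/k^2 = 1/3^2 = 1/9

1/9


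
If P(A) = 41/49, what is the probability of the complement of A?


P(A') = 1 - P(A) = 1 - 41/49 = 8/49

8/49


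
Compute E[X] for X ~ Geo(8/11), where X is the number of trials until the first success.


For geometric (trials until first success), E[X] = 1/p = 1/(8/11) = 11/8

11/8


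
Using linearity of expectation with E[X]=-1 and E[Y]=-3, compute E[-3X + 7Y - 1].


E[-3X + 7Y - 1] = -3*E[X] + 7*E[Y] - 1
= (-3)*(-1) + (7)*(-3) + (-1)
= 3 - 21 - 1 = -19

-19


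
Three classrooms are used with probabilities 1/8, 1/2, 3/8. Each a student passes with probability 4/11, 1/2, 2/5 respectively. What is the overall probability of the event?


P(A) = P(A|B1)P(B1) + P(A|B2)P(B2) + P(A|B3)P(B3)
= 4/11*1/8 + 1/2*1/2 + 2/5*3/8
= 1/22 + 1/4 + 3/20 = 49/110

49/110
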